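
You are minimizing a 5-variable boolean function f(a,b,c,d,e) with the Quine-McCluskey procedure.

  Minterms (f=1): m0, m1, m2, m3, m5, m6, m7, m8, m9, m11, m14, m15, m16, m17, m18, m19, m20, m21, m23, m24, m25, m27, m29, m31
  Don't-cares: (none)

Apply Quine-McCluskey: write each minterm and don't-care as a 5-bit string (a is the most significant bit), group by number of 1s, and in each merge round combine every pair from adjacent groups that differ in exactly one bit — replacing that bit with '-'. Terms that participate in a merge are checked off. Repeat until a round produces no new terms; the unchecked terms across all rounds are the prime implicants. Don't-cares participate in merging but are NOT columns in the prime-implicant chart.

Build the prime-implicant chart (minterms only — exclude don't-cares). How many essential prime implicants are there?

6

[col 0] 00000*, 00001*, 00010*, 00011*, 00101*, 00110*, 00111*, 01000*, 01001*, 01011*, 01110*, 01111*, 10000*, 10001*, 10010*, 10011*, 10100*, 10101*, 10111*, 11000*, 11001*, 11011*, 11101*, 11111*
[col 1] -0000*, -0001*, -0010*, -0011*, -0101*, -0111*, -1000*, -1001*, -1011*, -1111*, 0-000*, 0-001*, 0-011*, 0-110*, 0-111*, 00-01*, 00-10*, 00-11*, 000-0*, 000-1*, 0000-*, 0001-*, 001-1*, 0011-*, 01-11*, 010-1*, 0100-*, 0111-*, 1-000*, 1-001*, 1-011*, 1-101*, 1-111*, 10-00*, 10-01*, 10-11*, 100-0*, 100-1*, 1000-*, 1001-*, 101-1*, 1010-*, 11-01*, 11-11*, 110-1*, 1100-*, 111-1*
[col 2] --000*, --001*, --011*, --111*, -0-01*, -0-11*, -00-0*, -00-1*, -000-*, -001-*, -01-1*, -1-11*, -10-1*, -100-*, 0--11*, 0-0-1*, 0-00-*, 0-11-, 00--1*, 00-1-, 000--*, 1--01*, 1--11*, 1-0-1*, 1-00-*, 1-1-1*, 10--1*, 10-0-, 100--*, 11--1*
[col 3] ---11, --0-1, --00-, -0--1, -00--, 1---1
Prime implicants: ---11, --0-1, --00-, -0--1, -00--, 0-11-, 00-1-, 1---1, 10-0-
PI chart (minterm → PIs covering it):
  0 | --00-,-00--
  1 | --0-1,--00-,-0--1,-00--
  2 | -00--,00-1-
  3 | ---11,--0-1,-0--1,-00--,00-1-
  5 | -0--1  (sole → essential)
  6 | 0-11-,00-1-
  7 | ---11,-0--1,0-11-,00-1-
  8 | --00-  (sole → essential)
  9 | --0-1,--00-
  11 | ---11,--0-1
  14 | 0-11-  (sole → essential)
  15 | ---11,0-11-
  16 | --00-,-00--,10-0-
  17 | --0-1,--00-,-0--1,-00--,1---1,10-0-
  18 | -00--  (sole → essential)
  19 | ---11,--0-1,-0--1,-00--,1---1
  20 | 10-0-  (sole → essential)
  21 | -0--1,1---1,10-0-
  23 | ---11,-0--1,1---1
  24 | --00-  (sole → essential)
  25 | --0-1,--00-,1---1
  27 | ---11,--0-1,1---1
  29 | 1---1  (sole → essential)
  31 | ---11,1---1
Essential prime implicants: --00-, -0--1, -00--, 0-11-, 1---1, 10-0-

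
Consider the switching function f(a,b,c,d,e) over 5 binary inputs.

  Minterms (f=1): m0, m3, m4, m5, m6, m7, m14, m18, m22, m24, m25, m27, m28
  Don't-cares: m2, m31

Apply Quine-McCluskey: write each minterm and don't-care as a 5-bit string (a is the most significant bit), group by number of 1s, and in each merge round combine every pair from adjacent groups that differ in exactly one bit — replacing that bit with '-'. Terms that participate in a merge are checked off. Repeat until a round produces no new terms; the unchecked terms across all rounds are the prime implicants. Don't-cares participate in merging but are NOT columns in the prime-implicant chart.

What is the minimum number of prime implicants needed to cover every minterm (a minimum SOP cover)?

7

[col 0] 00000*, 00010*, 00011*, 00100*, 00101*, 00110*, 00111*, 01110*, 10010*, 10110*, 11000*, 11001*, 11011*, 11100*, 11111*
[col 1] -0010*, -0110*, 0-110, 00-00*, 00-10*, 00-11*, 000-0*, 0001-*, 001-0*, 001-1*, 0010-*, 0011-*, 10-10*, 11-00, 11-11, 110-1, 1100-
[col 2] -0-10, 00--0, 00-1-, 001--
Prime implicants: -0-10, 0-110, 00--0, 00-1-, 001--, 11-00, 11-11, 110-1, 1100-
PI chart (minterm → PIs covering it):
  0 | 00--0  (sole → essential)
  3 | 00-1-  (sole → essential)
  4 | 00--0,001--
  5 | 001--  (sole → essential)
  6 | -0-10,0-110,00--0,00-1-,001--
  7 | 00-1-,001--
  14 | 0-110  (sole → essential)
  18 | -0-10  (sole → essential)
  22 | -0-10  (sole → essential)
  24 | 11-00,1100-
  25 | 110-1,1100-
  27 | 11-11,110-1
  28 | 11-00  (sole → essential)
Essential prime implicants: -0-10, 0-110, 00--0, 00-1-, 001--, 11-00
Petrick residual → 110-1
Minimum SOP uses 7 PIs: b'de' + a'cde' + a'b'e' + a'b'd + a'b'c + abd'e' + abc'e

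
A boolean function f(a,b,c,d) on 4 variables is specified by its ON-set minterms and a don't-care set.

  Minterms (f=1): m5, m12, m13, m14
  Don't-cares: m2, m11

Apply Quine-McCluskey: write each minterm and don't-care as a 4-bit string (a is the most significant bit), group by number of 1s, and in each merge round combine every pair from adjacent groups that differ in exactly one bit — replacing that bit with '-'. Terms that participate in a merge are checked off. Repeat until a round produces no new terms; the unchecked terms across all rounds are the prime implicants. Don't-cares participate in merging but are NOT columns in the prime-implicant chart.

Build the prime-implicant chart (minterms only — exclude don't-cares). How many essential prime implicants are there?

Round 0: 0010 0101✓ 1011 1100✓ 1101✓ 1110✓
Round 1: -101 11-0 110-
PIs = {-101, 0010, 1011, 11-0, 110-}
Coverage chart:
  m5: -101 ←essential
  m12: 11-0,110-
  m13: -101,110-
  m14: 11-0 ←essential
Essential: -101, 11-0

2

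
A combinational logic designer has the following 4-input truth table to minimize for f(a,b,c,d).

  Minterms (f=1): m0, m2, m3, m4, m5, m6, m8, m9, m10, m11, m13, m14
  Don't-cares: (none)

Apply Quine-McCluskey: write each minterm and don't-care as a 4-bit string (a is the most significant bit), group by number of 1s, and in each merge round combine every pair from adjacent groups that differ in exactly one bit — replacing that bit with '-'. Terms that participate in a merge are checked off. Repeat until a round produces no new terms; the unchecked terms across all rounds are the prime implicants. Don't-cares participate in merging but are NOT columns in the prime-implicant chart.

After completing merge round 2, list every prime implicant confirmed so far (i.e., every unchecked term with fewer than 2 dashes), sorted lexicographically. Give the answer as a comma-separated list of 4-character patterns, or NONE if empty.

[col 0] 0000*, 0010*, 0011*, 0100*, 0101*, 0110*, 1000*, 1001*, 1010*, 1011*, 1101*, 1110*
[col 1] -000*, -010*, -011*, -101, -110*, 0-00*, 0-10*, 00-0*, 001-*, 01-0*, 010-, 1-01, 1-10*, 10-0*, 10-1*, 100-*, 101-*
[col 2] --10, -0-0, -01-, 0--0, 10--
Prime implicants: --10, -0-0, -01-, -101, 0--0, 010-, 1-01, 10--

-101, 010-, 1-01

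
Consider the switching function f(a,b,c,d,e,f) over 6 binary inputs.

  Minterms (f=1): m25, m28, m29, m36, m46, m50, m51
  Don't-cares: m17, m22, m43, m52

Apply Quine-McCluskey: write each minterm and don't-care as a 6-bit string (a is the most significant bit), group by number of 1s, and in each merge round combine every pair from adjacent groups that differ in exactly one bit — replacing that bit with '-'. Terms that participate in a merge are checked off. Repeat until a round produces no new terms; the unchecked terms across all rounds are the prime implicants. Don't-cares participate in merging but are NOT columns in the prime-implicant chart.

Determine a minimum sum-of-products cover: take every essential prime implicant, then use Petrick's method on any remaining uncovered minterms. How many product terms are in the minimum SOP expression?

5

Round 0: 010001✓ 010110 011001✓ 011100✓ 011101✓ 100100✓ 101011 101110 110010✓ 110011✓ 110100✓
Round 1: 01-001 011-01 01110- 1-0100 11001-
PIs = {01-001, 010110, 011-01, 01110-, 1-0100, 101011, 101110, 11001-}
Coverage chart:
  m25: 01-001,011-01
  m28: 01110- ←essential
  m29: 011-01,01110-
  m36: 1-0100 ←essential
  m46: 101110 ←essential
  m50: 11001- ←essential
  m51: 11001- ←essential
Essential: 01110-, 1-0100, 101110, 11001-
Petrick residual → 01-001
Min cover (5 terms): a'bd'e'f + a'bcde' + ac'de'f' + ab'cdef' + abc'd'e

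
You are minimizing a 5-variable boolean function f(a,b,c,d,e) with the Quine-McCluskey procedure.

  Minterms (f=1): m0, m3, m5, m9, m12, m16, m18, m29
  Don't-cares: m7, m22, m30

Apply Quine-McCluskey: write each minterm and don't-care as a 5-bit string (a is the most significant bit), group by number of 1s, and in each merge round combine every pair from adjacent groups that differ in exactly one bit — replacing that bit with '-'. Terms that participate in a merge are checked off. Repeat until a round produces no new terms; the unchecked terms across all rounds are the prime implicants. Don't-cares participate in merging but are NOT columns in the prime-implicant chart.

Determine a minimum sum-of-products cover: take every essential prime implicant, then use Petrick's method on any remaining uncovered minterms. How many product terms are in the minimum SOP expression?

7

[col 0] 00000*, 00011*, 00101*, 00111*, 01001, 01100, 10000*, 10010*, 10110*, 11101, 11110*
[col 1] -0000, 00-11, 001-1, 1-110, 10-10, 100-0
Prime implicants: -0000, 00-11, 001-1, 01001, 01100, 1-110, 10-10, 100-0, 11101
PI chart (minterm → PIs covering it):
  0 | -0000  (sole → essential)
  3 | 00-11  (sole → essential)
  5 | 001-1  (sole → essential)
  9 | 01001  (sole → essential)
  12 | 01100  (sole → essential)
  16 | -0000,100-0
  18 | 10-10,100-0
  29 | 11101  (sole → essential)
Essential prime implicants: -0000, 00-11, 001-1, 01001, 01100, 11101
Petrick residual → 10-10
Minimum SOP uses 7 PIs: b'c'd'e' + a'b'de + a'b'ce + a'bc'd'e + a'bcd'e' + ab'de' + abcd'e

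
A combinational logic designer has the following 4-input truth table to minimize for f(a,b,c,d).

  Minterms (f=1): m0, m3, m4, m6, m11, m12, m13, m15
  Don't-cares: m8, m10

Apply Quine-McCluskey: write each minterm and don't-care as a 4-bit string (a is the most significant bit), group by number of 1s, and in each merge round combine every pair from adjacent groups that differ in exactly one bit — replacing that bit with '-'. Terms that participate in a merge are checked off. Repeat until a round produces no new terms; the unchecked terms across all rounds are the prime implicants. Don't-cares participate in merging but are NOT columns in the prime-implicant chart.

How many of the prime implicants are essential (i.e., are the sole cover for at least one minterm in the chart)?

3

size-2^0 implicants → 0000(✓)  0011(✓)  0100(✓)  0110(✓)  1000(✓)  1010(✓)  1011(✓)  1100(✓)  1101(✓)  1111(✓)
size-2^1 implicants → -000(✓)  -011  -100(✓)  0-00(✓)  01-0  1-00(✓)  1-11  10-0  101-  11-1  110-
size-2^2 implicants → --00
Unchecked terms (primes): --00, -011, 01-0, 1-11, 10-0, 101-, 11-1, 110-
Minterm coverage:
  m0 ⊆ --00 [E]
  m3 ⊆ -011 [E]
  m4 ⊆ --00,01-0
  m6 ⊆ 01-0 [E]
  m11 ⊆ -011,1-11,101-
  m12 ⊆ --00,110-
  m13 ⊆ 11-1,110-
  m15 ⊆ 1-11,11-1
E = {--00, -011, 01-0}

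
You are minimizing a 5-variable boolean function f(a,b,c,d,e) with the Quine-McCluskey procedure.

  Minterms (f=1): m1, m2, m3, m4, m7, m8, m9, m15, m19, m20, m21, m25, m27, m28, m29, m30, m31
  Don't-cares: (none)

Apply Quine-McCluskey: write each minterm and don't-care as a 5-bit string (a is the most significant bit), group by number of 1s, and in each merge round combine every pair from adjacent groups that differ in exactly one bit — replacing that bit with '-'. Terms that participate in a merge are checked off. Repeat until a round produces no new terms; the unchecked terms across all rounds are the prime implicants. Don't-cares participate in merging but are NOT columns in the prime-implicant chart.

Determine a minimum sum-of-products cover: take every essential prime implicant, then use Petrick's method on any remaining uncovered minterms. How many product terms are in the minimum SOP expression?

Round 0: 00001✓ 00010✓ 00011✓ 00100✓ 00111✓ 01000✓ 01001✓ 01111✓ 10011✓ 10100✓ 10101✓ 11001✓ 11011✓ 11100✓ 11101✓ 11110✓ 11111✓
Round 1: -0011 -0100 -1001 -1111 0-001 0-111 00-11 000-1 0001- 0100- 1-011 1-100✓ 1-101✓ 1010-✓ 11-01✓ 11-11✓ 110-1✓ 111-0✓ 111-1✓ 1110-✓ 1111-✓
Round 2: 1-10- 11--1 111--
PIs = {-0011, -0100, -1001, -1111, 0-001, 0-111, 00-11, 000-1, 0001-, 0100-, 1-011, 1-10-, 11--1, 111--}
Coverage chart:
  m1: 0-001,000-1
  m2: 0001- ←essential
  m3: -0011,00-11,000-1,0001-
  m4: -0100 ←essential
  m7: 0-111,00-11
  m8: 0100- ←essential
  m9: -1001,0-001,0100-
  m15: -1111,0-111
  m19: -0011,1-011
  m20: -0100,1-10-
  m21: 1-10- ←essential
  m25: -1001,11--1
  m27: 1-011,11--1
  m28: 1-10-,111--
  m29: 1-10-,11--1,111--
  m30: 111-- ←essential
  m31: -1111,11--1,111--
Essential: -0100, 0001-, 0100-, 1-10-, 111--
Petrick residual → -0011, 0-001, 0-111, 11--1
Min cover (9 terms): b'c'de + b'cd'e' + a'c'd'e + a'cde + a'b'c'd + a'bc'd' + acd' + abe + abc

9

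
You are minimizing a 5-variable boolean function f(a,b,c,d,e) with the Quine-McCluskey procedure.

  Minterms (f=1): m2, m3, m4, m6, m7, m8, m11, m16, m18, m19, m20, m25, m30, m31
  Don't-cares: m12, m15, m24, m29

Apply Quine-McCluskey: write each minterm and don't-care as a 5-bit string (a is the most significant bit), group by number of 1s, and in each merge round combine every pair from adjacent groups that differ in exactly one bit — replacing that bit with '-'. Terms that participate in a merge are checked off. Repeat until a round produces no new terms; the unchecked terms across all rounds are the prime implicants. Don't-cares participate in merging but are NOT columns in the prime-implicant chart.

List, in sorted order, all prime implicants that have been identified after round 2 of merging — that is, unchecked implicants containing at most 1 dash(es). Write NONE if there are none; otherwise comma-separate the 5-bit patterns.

size-2^0 implicants → 00010(✓)  00011(✓)  00100(✓)  00110(✓)  00111(✓)  01000(✓)  01011(✓)  01100(✓)  01111(✓)  10000(✓)  10010(✓)  10011(✓)  10100(✓)  11000(✓)  11001(✓)  11101(✓)  11110(✓)  11111(✓)
size-2^1 implicants → -0010(✓)  -0011(✓)  -0100  -1000  -1111  0-011(✓)  0-100  0-111(✓)  00-10(✓)  00-11(✓)  0001-(✓)  001-0  0011-(✓)  01-00  01-11(✓)  1-000  10-00  100-0  1001-(✓)  11-01  1100-  111-1  1111-
size-2^2 implicants → -001-  0--11  00-1-
Unchecked terms (primes): -001-, -0100, -1000, -1111, 0--11, 0-100, 00-1-, 001-0, 01-00, 1-000, 10-00, 100-0, 11-01, 1100-, 111-1, 1111-

-0100, -1000, -1111, 0-100, 001-0, 01-00, 1-000, 10-00, 100-0, 11-01, 1100-, 111-1, 1111-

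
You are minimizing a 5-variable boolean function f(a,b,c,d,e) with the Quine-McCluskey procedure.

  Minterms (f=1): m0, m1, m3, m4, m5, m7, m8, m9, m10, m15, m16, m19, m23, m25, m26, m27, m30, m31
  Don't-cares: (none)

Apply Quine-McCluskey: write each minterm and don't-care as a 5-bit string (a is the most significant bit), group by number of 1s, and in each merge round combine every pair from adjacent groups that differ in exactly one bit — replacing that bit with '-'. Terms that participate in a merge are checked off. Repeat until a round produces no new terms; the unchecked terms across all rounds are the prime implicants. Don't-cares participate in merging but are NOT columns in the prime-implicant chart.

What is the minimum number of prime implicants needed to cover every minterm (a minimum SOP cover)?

[col 0] 00000*, 00001*, 00011*, 00100*, 00101*, 00111*, 01000*, 01001*, 01010*, 01111*, 10000*, 10011*, 10111*, 11001*, 11010*, 11011*, 11110*, 11111*
[col 1] -0000, -0011*, -0111*, -1001, -1010, -1111*, 0-000*, 0-001*, 0-111*, 00-00*, 00-01*, 00-11*, 000-1*, 0000-*, 001-1*, 0010-*, 010-0, 0100-*, 1-011*, 1-111*, 10-11*, 11-10*, 11-11*, 110-1, 1101-*, 1111-*
[col 2] --111, -0-11, 0-00-, 00--1, 00-0-, 1--11, 11-1-
Prime implicants: --111, -0-11, -0000, -1001, -1010, 0-00-, 00--1, 00-0-, 010-0, 1--11, 11-1-, 110-1
PI chart (minterm → PIs covering it):
  0 | -0000,0-00-,00-0-
  1 | 0-00-,00--1,00-0-
  3 | -0-11,00--1
  4 | 00-0-  (sole → essential)
  5 | 00--1,00-0-
  7 | --111,-0-11,00--1
  8 | 0-00-,010-0
  9 | -1001,0-00-
  10 | -1010,010-0
  15 | --111  (sole → essential)
  16 | -0000  (sole → essential)
  19 | -0-11,1--11
  23 | --111,-0-11,1--11
  25 | -1001,110-1
  26 | -1010,11-1-
  27 | 1--11,11-1-,110-1
  30 | 11-1-  (sole → essential)
  31 | --111,1--11,11-1-
Essential prime implicants: --111, -0000, 00-0-, 11-1-
Petrick residual → -0-11, -1001, 010-0
Minimum SOP uses 7 PIs: cde + b'de + b'c'd'e' + bc'd'e + a'b'd' + a'bc'e' + abd

7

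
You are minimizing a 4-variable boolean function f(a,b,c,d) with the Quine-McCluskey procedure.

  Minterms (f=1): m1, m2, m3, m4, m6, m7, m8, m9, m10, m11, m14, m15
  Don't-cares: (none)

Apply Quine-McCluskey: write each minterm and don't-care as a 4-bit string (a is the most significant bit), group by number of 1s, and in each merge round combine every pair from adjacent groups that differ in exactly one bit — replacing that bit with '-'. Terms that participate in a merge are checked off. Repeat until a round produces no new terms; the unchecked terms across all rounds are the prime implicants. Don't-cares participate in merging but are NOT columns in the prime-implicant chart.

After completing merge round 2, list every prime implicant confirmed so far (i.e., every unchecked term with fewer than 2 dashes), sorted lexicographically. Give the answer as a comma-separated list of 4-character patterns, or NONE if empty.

01-0

Round 0: 0001✓ 0010✓ 0011✓ 0100✓ 0110✓ 0111✓ 1000✓ 1001✓ 1010✓ 1011✓ 1110✓ 1111✓
Round 1: -001✓ -010✓ -011✓ -110✓ -111✓ 0-10✓ 0-11✓ 00-1✓ 001-✓ 01-0 011-✓ 1-10✓ 1-11✓ 10-0✓ 10-1✓ 100-✓ 101-✓ 111-✓
Round 2: --10✓ --11✓ -0-1 -01-✓ -11-✓ 0-1-✓ 1-1-✓ 10--
Round 3: --1-
PIs = {--1-, -0-1, 01-0, 10--}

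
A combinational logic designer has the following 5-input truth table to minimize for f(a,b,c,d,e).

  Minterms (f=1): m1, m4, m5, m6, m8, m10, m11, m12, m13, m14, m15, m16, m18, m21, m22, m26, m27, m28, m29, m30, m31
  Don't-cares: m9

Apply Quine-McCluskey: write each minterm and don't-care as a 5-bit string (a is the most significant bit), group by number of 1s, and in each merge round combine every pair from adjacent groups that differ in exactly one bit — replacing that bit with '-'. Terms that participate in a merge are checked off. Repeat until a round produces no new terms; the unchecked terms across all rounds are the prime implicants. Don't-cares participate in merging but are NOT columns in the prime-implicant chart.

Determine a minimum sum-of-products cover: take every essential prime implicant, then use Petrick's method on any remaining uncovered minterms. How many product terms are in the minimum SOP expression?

Round 0: 00001✓ 00100✓ 00101✓ 00110✓ 01000✓ 01001✓ 01010✓ 01011✓ 01100✓ 01101✓ 01110✓ 01111✓ 10000✓ 10010✓ 10101✓ 10110✓ 11010✓ 11011✓ 11100✓ 11101✓ 11110✓ 11111✓
Round 1: -0101✓ -0110✓ -1010✓ -1011✓ -1100✓ -1101✓ -1110✓ -1111✓ 0-001✓ 0-100✓ 0-101✓ 0-110✓ 00-01✓ 001-0✓ 0010-✓ 01-00✓ 01-01✓ 01-10✓ 01-11✓ 010-0✓ 010-1✓ 0100-✓ 0101-✓ 011-0✓ 011-1✓ 0110-✓ 0111-✓ 1-010✓ 1-101✓ 1-110✓ 10-10✓ 100-0 11-10✓ 11-11✓ 1101-✓ 111-0✓ 111-1✓ 1110-✓ 1111-✓
Round 2: --101 --110 -1-10✓ -1-11✓ -101-✓ -11-0✓ -11-1✓ -110-✓ -111-✓ 0--01 0-1-0 0-10- 01--0✓ 01--1✓ 01-0-✓ 01-1-✓ 010--✓ 011--✓ 1--10 11-1-✓ 111--✓
Round 3: -1-1- -11-- 01---
PIs = {--101, --110, -1-1-, -11--, 0--01, 0-1-0, 0-10-, 01---, 1--10, 100-0}
Coverage chart:
  m1: 0--01 ←essential
  m4: 0-1-0,0-10-
  m5: --101,0--01,0-10-
  m6: --110,0-1-0
  m8: 01--- ←essential
  m10: -1-1-,01---
  m11: -1-1-,01---
  m12: -11--,0-1-0,0-10-,01---
  m13: --101,-11--,0--01,0-10-,01---
  m14: --110,-1-1-,-11--,0-1-0,01---
  m15: -1-1-,-11--,01---
  m16: 100-0 ←essential
  m18: 1--10,100-0
  m21: --101 ←essential
  m22: --110,1--10
  m26: -1-1-,1--10
  m27: -1-1- ←essential
  m28: -11-- ←essential
  m29: --101,-11--
  m30: --110,-1-1-,-11--,1--10
  m31: -1-1-,-11--
Essential: --101, -1-1-, -11--, 0--01, 01---, 100-0
Petrick residual → --110, 0-1-0
Min cover (8 terms): cd'e + cde' + bd + bc + a'd'e + a'ce' + a'b + ab'c'e'

8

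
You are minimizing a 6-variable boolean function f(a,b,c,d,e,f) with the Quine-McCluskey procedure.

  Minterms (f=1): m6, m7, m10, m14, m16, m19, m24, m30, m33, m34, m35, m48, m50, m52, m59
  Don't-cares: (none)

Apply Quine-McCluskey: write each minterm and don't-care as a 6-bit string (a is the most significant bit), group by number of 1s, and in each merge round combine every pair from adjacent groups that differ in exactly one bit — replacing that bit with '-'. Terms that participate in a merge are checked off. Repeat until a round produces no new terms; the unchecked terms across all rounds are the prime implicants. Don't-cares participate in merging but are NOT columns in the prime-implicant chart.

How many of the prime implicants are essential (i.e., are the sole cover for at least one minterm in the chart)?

size-2^0 implicants → 000110(✓)  000111(✓)  001010(✓)  001110(✓)  010000(✓)  010011  011000(✓)  011110(✓)  100001(✓)  100010(✓)  100011(✓)  110000(✓)  110010(✓)  110100(✓)  111011
size-2^1 implicants → -10000  0-1110  00-110  00011-  001-10  01-000  1-0010  1000-1  10001-  110-00  1100-0
Unchecked terms (primes): -10000, 0-1110, 00-110, 00011-, 001-10, 01-000, 010011, 1-0010, 1000-1, 10001-, 110-00, 1100-0, 111011
Minterm coverage:
  m6 ⊆ 00-110,00011-
  m7 ⊆ 00011- [E]
  m10 ⊆ 001-10 [E]
  m14 ⊆ 0-1110,00-110,001-10
  m16 ⊆ -10000,01-000
  m19 ⊆ 010011 [E]
  m24 ⊆ 01-000 [E]
  m30 ⊆ 0-1110 [E]
  m33 ⊆ 1000-1 [E]
  m34 ⊆ 1-0010,10001-
  m35 ⊆ 1000-1,10001-
  m48 ⊆ -10000,110-00,1100-0
  m50 ⊆ 1-0010,1100-0
  m52 ⊆ 110-00 [E]
  m59 ⊆ 111011 [E]
E = {0-1110, 00011-, 001-10, 01-000, 010011, 1000-1, 110-00, 111011}

8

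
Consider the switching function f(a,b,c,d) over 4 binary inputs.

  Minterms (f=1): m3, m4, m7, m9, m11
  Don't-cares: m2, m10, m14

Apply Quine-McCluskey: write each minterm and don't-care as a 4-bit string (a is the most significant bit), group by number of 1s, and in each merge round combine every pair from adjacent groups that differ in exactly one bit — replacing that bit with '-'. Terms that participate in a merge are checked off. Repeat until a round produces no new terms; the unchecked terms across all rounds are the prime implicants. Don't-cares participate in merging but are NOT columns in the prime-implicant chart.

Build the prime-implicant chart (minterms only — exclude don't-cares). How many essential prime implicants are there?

Round 0: 0010✓ 0011✓ 0100 0111✓ 1001✓ 1010✓ 1011✓ 1110✓
Round 1: -010✓ -011✓ 0-11 001-✓ 1-10 10-1 101-✓
Round 2: -01-
PIs = {-01-, 0-11, 0100, 1-10, 10-1}
Coverage chart:
  m3: -01-,0-11
  m4: 0100 ←essential
  m7: 0-11 ←essential
  m9: 10-1 ←essential
  m11: -01-,10-1
Essential: 0-11, 0100, 10-1

3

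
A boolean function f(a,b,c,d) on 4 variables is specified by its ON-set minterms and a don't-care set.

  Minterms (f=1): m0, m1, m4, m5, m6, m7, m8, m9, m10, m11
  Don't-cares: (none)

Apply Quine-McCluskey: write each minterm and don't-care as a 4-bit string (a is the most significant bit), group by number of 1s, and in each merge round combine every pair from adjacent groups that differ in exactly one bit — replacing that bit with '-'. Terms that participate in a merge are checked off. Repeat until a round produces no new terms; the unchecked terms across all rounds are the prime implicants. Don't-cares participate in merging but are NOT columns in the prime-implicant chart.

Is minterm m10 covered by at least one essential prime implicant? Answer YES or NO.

YES

Round 0: 0000✓ 0001✓ 0100✓ 0101✓ 0110✓ 0111✓ 1000✓ 1001✓ 1010✓ 1011✓
Round 1: -000✓ -001✓ 0-00✓ 0-01✓ 000-✓ 01-0✓ 01-1✓ 010-✓ 011-✓ 10-0✓ 10-1✓ 100-✓ 101-✓
Round 2: -00- 0-0- 01-- 10--
PIs = {-00-, 0-0-, 01--, 10--}
Coverage chart:
  m0: -00-,0-0-
  m1: -00-,0-0-
  m4: 0-0-,01--
  m5: 0-0-,01--
  m6: 01-- ←essential
  m7: 01-- ←essential
  m8: -00-,10--
  m9: -00-,10--
  m10: 10-- ←essential
  m11: 10-- ←essential
Essential: 01--, 10--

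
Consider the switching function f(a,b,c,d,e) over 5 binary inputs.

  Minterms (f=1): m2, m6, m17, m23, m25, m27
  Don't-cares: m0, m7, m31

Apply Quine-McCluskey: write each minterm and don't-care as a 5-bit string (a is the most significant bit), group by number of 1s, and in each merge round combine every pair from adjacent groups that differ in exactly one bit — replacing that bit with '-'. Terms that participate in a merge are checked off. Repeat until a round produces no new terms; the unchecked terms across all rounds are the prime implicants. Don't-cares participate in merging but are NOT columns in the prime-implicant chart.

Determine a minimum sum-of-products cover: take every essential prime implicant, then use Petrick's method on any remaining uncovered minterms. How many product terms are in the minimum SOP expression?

Round 0: 00000✓ 00010✓ 00110✓ 00111✓ 10001✓ 10111✓ 11001✓ 11011✓ 11111✓
Round 1: -0111 00-10 000-0 0011- 1-001 1-111 11-11 110-1
PIs = {-0111, 00-10, 000-0, 0011-, 1-001, 1-111, 11-11, 110-1}
Coverage chart:
  m2: 00-10,000-0
  m6: 00-10,0011-
  m17: 1-001 ←essential
  m23: -0111,1-111
  m25: 1-001,110-1
  m27: 11-11,110-1
Essential: 1-001
Petrick residual → -0111, 00-10, 11-11
Min cover (4 terms): b'cde + a'b'de' + ac'd'e + abde

4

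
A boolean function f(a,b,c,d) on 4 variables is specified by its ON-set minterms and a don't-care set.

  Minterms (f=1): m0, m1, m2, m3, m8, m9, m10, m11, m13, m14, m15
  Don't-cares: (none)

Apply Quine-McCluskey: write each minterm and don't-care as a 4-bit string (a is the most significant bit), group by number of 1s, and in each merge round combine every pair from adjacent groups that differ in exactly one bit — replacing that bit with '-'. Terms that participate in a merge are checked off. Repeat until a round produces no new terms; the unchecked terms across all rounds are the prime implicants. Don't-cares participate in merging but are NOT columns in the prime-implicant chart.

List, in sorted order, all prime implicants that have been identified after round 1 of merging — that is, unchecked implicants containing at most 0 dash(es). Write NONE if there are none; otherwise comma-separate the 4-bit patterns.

NONE

size-2^0 implicants → 0000(✓)  0001(✓)  0010(✓)  0011(✓)  1000(✓)  1001(✓)  1010(✓)  1011(✓)  1101(✓)  1110(✓)  1111(✓)
size-2^1 implicants → -000(✓)  -001(✓)  -010(✓)  -011(✓)  00-0(✓)  00-1(✓)  000-(✓)  001-(✓)  1-01(✓)  1-10(✓)  1-11(✓)  10-0(✓)  10-1(✓)  100-(✓)  101-(✓)  11-1(✓)  111-(✓)
size-2^2 implicants → -0-0(✓)  -0-1(✓)  -00-(✓)  -01-(✓)  00--(✓)  1--1  1-1-  10--(✓)
size-2^3 implicants → -0--
Unchecked terms (primes): -0--, 1--1, 1-1-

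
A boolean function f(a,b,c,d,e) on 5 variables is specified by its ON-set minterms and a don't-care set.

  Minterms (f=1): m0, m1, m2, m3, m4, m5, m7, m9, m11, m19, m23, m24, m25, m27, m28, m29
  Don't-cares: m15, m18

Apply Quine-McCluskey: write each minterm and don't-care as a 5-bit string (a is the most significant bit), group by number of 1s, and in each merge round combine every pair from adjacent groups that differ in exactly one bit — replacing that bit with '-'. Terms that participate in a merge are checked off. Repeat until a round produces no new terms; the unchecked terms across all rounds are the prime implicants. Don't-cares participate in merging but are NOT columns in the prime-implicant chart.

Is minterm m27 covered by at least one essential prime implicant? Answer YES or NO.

[col 0] 00000*, 00001*, 00010*, 00011*, 00100*, 00101*, 00111*, 01001*, 01011*, 01111*, 10010*, 10011*, 10111*, 11000*, 11001*, 11011*, 11100*, 11101*
[col 1] -0010*, -0011*, -0111*, -1001*, -1011*, 0-001*, 0-011*, 0-111*, 00-00*, 00-01*, 00-11*, 000-0*, 000-1*, 0000-*, 0001-*, 001-1*, 0010-*, 01-11*, 010-1*, 1-011*, 10-11*, 1001-*, 11-00*, 11-01*, 110-1*, 1100-*, 1110-*
[col 2] --011, -0-11, -001-, -10-1, 0--11, 0-0-1, 00--1, 00-0-, 000--, 11-0-
Prime implicants: --011, -0-11, -001-, -10-1, 0--11, 0-0-1, 00--1, 00-0-, 000--, 11-0-
PI chart (minterm → PIs covering it):
  0 | 00-0-,000--
  1 | 0-0-1,00--1,00-0-,000--
  2 | -001-,000--
  3 | --011,-0-11,-001-,0--11,0-0-1,00--1,000--
  4 | 00-0-  (sole → essential)
  5 | 00--1,00-0-
  7 | -0-11,0--11,00--1
  9 | -10-1,0-0-1
  11 | --011,-10-1,0--11,0-0-1
  19 | --011,-0-11,-001-
  23 | -0-11  (sole → essential)
  24 | 11-0-  (sole → essential)
  25 | -10-1,11-0-
  27 | --011,-10-1
  28 | 11-0-  (sole → essential)
  29 | 11-0-  (sole → essential)
Essential prime implicants: -0-11, 00-0-, 11-0-

NO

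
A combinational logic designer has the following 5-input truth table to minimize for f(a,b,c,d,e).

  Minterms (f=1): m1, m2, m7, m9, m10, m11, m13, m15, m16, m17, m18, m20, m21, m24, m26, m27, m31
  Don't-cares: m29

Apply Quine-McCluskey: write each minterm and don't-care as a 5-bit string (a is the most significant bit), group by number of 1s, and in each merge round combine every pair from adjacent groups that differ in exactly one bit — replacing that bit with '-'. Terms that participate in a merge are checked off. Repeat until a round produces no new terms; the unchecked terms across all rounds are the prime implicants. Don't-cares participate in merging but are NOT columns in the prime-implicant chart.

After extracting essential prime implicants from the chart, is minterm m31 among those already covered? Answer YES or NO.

[col 0] 00001*, 00010*, 00111*, 01001*, 01010*, 01011*, 01101*, 01111*, 10000*, 10001*, 10010*, 10100*, 10101*, 11000*, 11010*, 11011*, 11101*, 11111*
[col 1] -0001, -0010*, -1010*, -1011*, -1101*, -1111*, 0-001, 0-010*, 0-111, 01-01*, 01-11*, 010-1*, 0101-*, 011-1*, 1-000*, 1-010*, 1-101, 10-00*, 10-01*, 100-0*, 1000-*, 1010-*, 11-11*, 110-0*, 1101-*, 111-1*
[col 2] --010, -1-11, -101-, -11-1, 01--1, 1-0-0, 10-0-
Prime implicants: --010, -0001, -1-11, -101-, -11-1, 0-001, 0-111, 01--1, 1-0-0, 1-101, 10-0-
PI chart (minterm → PIs covering it):
  1 | -0001,0-001
  2 | --010  (sole → essential)
  7 | 0-111  (sole → essential)
  9 | 0-001,01--1
  10 | --010,-101-
  11 | -1-11,-101-,01--1
  13 | -11-1,01--1
  15 | -1-11,-11-1,0-111,01--1
  16 | 1-0-0,10-0-
  17 | -0001,10-0-
  18 | --010,1-0-0
  20 | 10-0-  (sole → essential)
  21 | 1-101,10-0-
  24 | 1-0-0  (sole → essential)
  26 | --010,-101-,1-0-0
  27 | -1-11,-101-
  31 | -1-11,-11-1
Essential prime implicants: --010, 0-111, 1-0-0, 10-0-

NO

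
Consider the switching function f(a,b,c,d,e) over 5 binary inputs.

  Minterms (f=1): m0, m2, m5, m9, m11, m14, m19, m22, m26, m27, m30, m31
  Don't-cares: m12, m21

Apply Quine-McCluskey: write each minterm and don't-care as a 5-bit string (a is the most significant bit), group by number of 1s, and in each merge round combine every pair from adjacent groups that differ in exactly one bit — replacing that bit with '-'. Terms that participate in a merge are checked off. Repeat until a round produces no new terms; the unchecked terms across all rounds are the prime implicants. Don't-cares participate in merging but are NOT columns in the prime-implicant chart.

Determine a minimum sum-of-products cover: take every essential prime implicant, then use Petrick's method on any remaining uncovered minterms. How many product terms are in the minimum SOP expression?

[col 0] 00000*, 00010*, 00101*, 01001*, 01011*, 01100*, 01110*, 10011*, 10101*, 10110*, 11010*, 11011*, 11110*, 11111*
[col 1] -0101, -1011, -1110, 000-0, 010-1, 011-0, 1-011, 1-110, 11-10*, 11-11*, 1101-*, 1111-*
[col 2] 11-1-
Prime implicants: -0101, -1011, -1110, 000-0, 010-1, 011-0, 1-011, 1-110, 11-1-
PI chart (minterm → PIs covering it):
  0 | 000-0  (sole → essential)
  2 | 000-0  (sole → essential)
  5 | -0101  (sole → essential)
  9 | 010-1  (sole → essential)
  11 | -1011,010-1
  14 | -1110,011-0
  19 | 1-011  (sole → essential)
  22 | 1-110  (sole → essential)
  26 | 11-1-  (sole → essential)
  27 | -1011,1-011,11-1-
  30 | -1110,1-110,11-1-
  31 | 11-1-  (sole → essential)
Essential prime implicants: -0101, 000-0, 010-1, 1-011, 1-110, 11-1-
Petrick residual → -1110
Minimum SOP uses 7 PIs: b'cd'e + bcde' + a'b'c'e' + a'bc'e + ac'de + acde' + abd

7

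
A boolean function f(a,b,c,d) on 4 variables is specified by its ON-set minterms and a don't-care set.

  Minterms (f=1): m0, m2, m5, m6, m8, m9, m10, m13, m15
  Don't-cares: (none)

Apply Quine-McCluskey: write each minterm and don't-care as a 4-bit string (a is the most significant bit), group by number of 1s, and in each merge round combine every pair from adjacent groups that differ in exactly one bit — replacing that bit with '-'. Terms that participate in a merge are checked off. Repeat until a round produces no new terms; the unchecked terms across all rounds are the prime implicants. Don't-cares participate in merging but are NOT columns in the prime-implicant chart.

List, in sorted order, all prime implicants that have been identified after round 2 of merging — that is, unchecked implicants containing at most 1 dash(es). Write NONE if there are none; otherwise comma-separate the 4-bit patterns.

-101, 0-10, 1-01, 100-, 11-1

size-2^0 implicants → 0000(✓)  0010(✓)  0101(✓)  0110(✓)  1000(✓)  1001(✓)  1010(✓)  1101(✓)  1111(✓)
size-2^1 implicants → -000(✓)  -010(✓)  -101  0-10  00-0(✓)  1-01  10-0(✓)  100-  11-1
size-2^2 implicants → -0-0
Unchecked terms (primes): -0-0, -101, 0-10, 1-01, 100-, 11-1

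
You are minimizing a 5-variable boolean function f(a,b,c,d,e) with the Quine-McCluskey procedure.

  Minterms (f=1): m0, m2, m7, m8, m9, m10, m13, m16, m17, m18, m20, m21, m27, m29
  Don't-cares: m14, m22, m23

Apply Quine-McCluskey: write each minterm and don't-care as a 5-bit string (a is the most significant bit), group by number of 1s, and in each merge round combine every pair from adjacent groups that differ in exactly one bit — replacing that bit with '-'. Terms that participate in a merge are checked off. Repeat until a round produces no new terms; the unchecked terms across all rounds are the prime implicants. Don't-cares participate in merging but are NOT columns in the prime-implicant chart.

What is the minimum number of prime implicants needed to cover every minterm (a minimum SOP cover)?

7

[col 0] 00000*, 00010*, 00111*, 01000*, 01001*, 01010*, 01101*, 01110*, 10000*, 10001*, 10010*, 10100*, 10101*, 10110*, 10111*, 11011, 11101*
[col 1] -0000*, -0010*, -0111, -1101, 0-000*, 0-010*, 000-0*, 01-01, 01-10, 010-0*, 0100-, 1-101, 10-00*, 10-01*, 10-10*, 100-0*, 1000-*, 101-0*, 101-1*, 1010-*, 1011-*
[col 2] -00-0, 0-0-0, 10--0, 10-0-, 101--
Prime implicants: -00-0, -0111, -1101, 0-0-0, 01-01, 01-10, 0100-, 1-101, 10--0, 10-0-, 101--, 11011
PI chart (minterm → PIs covering it):
  0 | -00-0,0-0-0
  2 | -00-0,0-0-0
  7 | -0111  (sole → essential)
  8 | 0-0-0,0100-
  9 | 01-01,0100-
  10 | 0-0-0,01-10
  13 | -1101,01-01
  16 | -00-0,10--0,10-0-
  17 | 10-0-  (sole → essential)
  18 | -00-0,10--0
  20 | 10--0,10-0-,101--
  21 | 1-101,10-0-,101--
  27 | 11011  (sole → essential)
  29 | -1101,1-101
Essential prime implicants: -0111, 10-0-, 11011
Petrick residual → -00-0, -1101, 0-0-0, 01-01
Minimum SOP uses 7 PIs: b'c'e' + b'cde + bcd'e + a'c'e' + a'bd'e + ab'd' + abc'de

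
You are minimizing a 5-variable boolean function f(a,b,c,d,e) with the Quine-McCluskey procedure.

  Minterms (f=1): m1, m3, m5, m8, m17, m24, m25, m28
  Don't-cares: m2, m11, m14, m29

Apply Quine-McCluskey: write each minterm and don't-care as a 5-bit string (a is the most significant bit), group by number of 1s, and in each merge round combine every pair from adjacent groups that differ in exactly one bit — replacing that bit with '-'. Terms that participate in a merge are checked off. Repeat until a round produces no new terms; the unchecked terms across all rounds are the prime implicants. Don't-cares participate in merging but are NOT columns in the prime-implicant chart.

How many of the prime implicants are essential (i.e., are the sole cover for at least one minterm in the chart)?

Round 0: 00001✓ 00010✓ 00011✓ 00101✓ 01000✓ 01011✓ 01110 10001✓ 11000✓ 11001✓ 11100✓ 11101✓
Round 1: -0001 -1000 0-011 00-01 000-1 0001- 1-001 11-00✓ 11-01✓ 1100-✓ 1110-✓
Round 2: 11-0-
PIs = {-0001, -1000, 0-011, 00-01, 000-1, 0001-, 01110, 1-001, 11-0-}
Coverage chart:
  m1: -0001,00-01,000-1
  m3: 0-011,000-1,0001-
  m5: 00-01 ←essential
  m8: -1000 ←essential
  m17: -0001,1-001
  m24: -1000,11-0-
  m25: 1-001,11-0-
  m28: 11-0- ←essential
Essential: -1000, 00-01, 11-0-

3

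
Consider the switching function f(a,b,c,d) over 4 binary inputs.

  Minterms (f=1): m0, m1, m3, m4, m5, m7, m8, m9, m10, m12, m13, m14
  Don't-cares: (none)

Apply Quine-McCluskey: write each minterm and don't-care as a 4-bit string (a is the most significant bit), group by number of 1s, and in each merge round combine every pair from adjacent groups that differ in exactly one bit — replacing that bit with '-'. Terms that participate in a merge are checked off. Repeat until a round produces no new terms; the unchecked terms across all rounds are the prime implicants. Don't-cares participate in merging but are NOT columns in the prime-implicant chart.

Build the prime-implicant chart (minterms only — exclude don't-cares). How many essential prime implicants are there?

3

size-2^0 implicants → 0000(✓)  0001(✓)  0011(✓)  0100(✓)  0101(✓)  0111(✓)  1000(✓)  1001(✓)  1010(✓)  1100(✓)  1101(✓)  1110(✓)
size-2^1 implicants → -000(✓)  -001(✓)  -100(✓)  -101(✓)  0-00(✓)  0-01(✓)  0-11(✓)  00-1(✓)  000-(✓)  01-1(✓)  010-(✓)  1-00(✓)  1-01(✓)  1-10(✓)  10-0(✓)  100-(✓)  11-0(✓)  110-(✓)
size-2^2 implicants → --00(✓)  --01(✓)  -00-(✓)  -10-(✓)  0--1  0-0-(✓)  1--0  1-0-(✓)
size-2^3 implicants → --0-
Unchecked terms (primes): --0-, 0--1, 1--0
Minterm coverage:
  m0 ⊆ --0- [E]
  m1 ⊆ --0-,0--1
  m3 ⊆ 0--1 [E]
  m4 ⊆ --0- [E]
  m5 ⊆ --0-,0--1
  m7 ⊆ 0--1 [E]
  m8 ⊆ --0-,1--0
  m9 ⊆ --0- [E]
  m10 ⊆ 1--0 [E]
  m12 ⊆ --0-,1--0
  m13 ⊆ --0- [E]
  m14 ⊆ 1--0 [E]
E = {--0-, 0--1, 1--0}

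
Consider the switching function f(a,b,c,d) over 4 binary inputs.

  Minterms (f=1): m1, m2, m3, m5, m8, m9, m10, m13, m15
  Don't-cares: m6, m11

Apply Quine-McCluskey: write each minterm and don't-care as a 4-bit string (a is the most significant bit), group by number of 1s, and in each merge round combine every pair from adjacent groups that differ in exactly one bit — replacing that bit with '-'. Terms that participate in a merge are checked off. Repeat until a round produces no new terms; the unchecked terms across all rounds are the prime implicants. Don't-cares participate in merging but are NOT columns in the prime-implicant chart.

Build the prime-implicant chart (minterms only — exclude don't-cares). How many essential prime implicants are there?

3

[col 0] 0001*, 0010*, 0011*, 0101*, 0110*, 1000*, 1001*, 1010*, 1011*, 1101*, 1111*
[col 1] -001*, -010*, -011*, -101*, 0-01*, 0-10, 00-1*, 001-*, 1-01*, 1-11*, 10-0*, 10-1*, 100-*, 101-*, 11-1*
[col 2] --01, -0-1, -01-, 1--1, 10--
Prime implicants: --01, -0-1, -01-, 0-10, 1--1, 10--
PI chart (minterm → PIs covering it):
  1 | --01,-0-1
  2 | -01-,0-10
  3 | -0-1,-01-
  5 | --01  (sole → essential)
  8 | 10--  (sole → essential)
  9 | --01,-0-1,1--1,10--
  10 | -01-,10--
  13 | --01,1--1
  15 | 1--1  (sole → essential)
Essential prime implicants: --01, 1--1, 10--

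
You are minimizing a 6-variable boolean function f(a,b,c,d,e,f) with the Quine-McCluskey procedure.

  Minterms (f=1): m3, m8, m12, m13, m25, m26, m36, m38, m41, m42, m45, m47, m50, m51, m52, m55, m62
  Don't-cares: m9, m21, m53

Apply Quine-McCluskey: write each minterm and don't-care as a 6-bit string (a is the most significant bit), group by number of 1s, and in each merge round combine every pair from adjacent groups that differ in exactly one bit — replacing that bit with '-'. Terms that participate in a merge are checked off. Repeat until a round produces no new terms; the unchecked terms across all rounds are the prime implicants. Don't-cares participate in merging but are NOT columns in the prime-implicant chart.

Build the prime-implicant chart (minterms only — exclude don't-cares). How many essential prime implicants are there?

Round 0: 000011 001000✓ 001001✓ 001100✓ 001101✓ 010101✓ 011001✓ 011010 100100✓ 100110✓ 101001✓ 101010 101101✓ 101111✓ 110010✓ 110011✓ 110100✓ 110101✓ 110111✓ 111110
Round 1: -01001✓ -01101✓ -10101 0-1001 001-00✓ 001-01✓ 00100-✓ 00110-✓ 1-0100 1001-0 101-01✓ 1011-1 110-11 11001- 1101-1 11010-
Round 2: -01-01 001-0-
PIs = {-01-01, -10101, 0-1001, 000011, 001-0-, 011010, 1-0100, 1001-0, 101010, 1011-1, 110-11, 11001-, 1101-1, 11010-, 111110}
Coverage chart:
  m3: 000011 ←essential
  m8: 001-0- ←essential
  m12: 001-0- ←essential
  m13: -01-01,001-0-
  m25: 0-1001 ←essential
  m26: 011010 ←essential
  m36: 1-0100,1001-0
  m38: 1001-0 ←essential
  m41: -01-01 ←essential
  m42: 101010 ←essential
  m45: -01-01,1011-1
  m47: 1011-1 ←essential
  m50: 11001- ←essential
  m51: 110-11,11001-
  m52: 1-0100,11010-
  m55: 110-11,1101-1
  m62: 111110 ←essential
Essential: -01-01, 0-1001, 000011, 001-0-, 011010, 1001-0, 101010, 1011-1, 11001-, 111110

10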